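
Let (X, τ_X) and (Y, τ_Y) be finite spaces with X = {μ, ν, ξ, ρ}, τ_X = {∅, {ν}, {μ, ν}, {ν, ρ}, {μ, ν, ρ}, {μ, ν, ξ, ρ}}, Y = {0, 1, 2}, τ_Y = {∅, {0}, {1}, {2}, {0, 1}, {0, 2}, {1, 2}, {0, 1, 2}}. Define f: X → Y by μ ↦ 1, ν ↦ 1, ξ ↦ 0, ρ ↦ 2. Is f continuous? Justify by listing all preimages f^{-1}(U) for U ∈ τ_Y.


f is NOT continuous.

Compute f^{-1}(U) for each U ∈ τ_Y:
  U = ∅: f^{-1}(U) = ∅ ∈ τ_X ✓.
  U = {0}: f^{-1}(U) = {ξ} ∉ τ_X ✗.
  U = {1}: f^{-1}(U) = {μ, ν} ∈ τ_X ✓.
  U = {2}: f^{-1}(U) = {ρ} ∉ τ_X ✗.
  U = {0, 1}: f^{-1}(U) = {μ, ν, ξ} ∉ τ_X ✗.
  U = {0, 2}: f^{-1}(U) = {ξ, ρ} ∉ τ_X ✗.
  U = {1, 2}: f^{-1}(U) = {μ, ν, ρ} ∈ τ_X ✓.
  U = {0, 1, 2}: f^{-1}(U) = {μ, ν, ξ, ρ} ∈ τ_X ✓.
Found U = {0} with f^{-1}(U) = {ξ} not in τ_X. Therefore f is NOT continuous.


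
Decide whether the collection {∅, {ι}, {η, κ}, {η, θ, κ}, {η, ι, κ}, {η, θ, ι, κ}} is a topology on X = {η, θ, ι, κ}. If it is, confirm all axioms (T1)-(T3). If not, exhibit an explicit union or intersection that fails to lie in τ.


τ IS a topology on X.

Axiom (T1): ∅ ∈ τ? Yes; X ∈ τ? Yes.
Axiom (T2/T3): check pairwise unions and intersections of members of τ.
All pairwise intersections and unions checked — each lies in τ. Therefore τ satisfies (T1), (T2), (T3): it IS a topology on X.


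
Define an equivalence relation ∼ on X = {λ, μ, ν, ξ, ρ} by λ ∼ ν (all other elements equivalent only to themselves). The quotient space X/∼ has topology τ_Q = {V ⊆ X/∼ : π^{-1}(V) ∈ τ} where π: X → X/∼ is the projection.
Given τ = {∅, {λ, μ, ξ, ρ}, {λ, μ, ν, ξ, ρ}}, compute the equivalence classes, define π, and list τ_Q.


X/∼ = {[λ=ν], [μ], [ξ], [ρ]}; |τ_Q| = 2.

Equivalence classes: [λ=ν], [μ], [ξ], [ρ].
Quotient map π: X → X/∼ sends λ ↦ [λ=ν], μ ↦ [μ], ν ↦ [λ=ν], ξ ↦ [ξ], ρ ↦ [ρ].
For each subset V ⊆ X/∼, compute π^{-1}(V) ⊆ X and check whether π^{-1}(V) ∈ τ. V is open in τ_Q iff π^{-1}(V) ∈ τ.
  V = {}: π^{-1}(V) = ∅ ∈ τ ✓.
  V = {[λ=ν]}: π^{-1}(V) = {λ, ν} ∉ τ ✗.
  V = {[μ]}: π^{-1}(V) = {μ} ∉ τ ✗.
  V = {[λ=ν], [μ]}: π^{-1}(V) = {λ, μ, ν} ∉ τ ✗.
  V = {[ξ]}: π^{-1}(V) = {ξ} ∉ τ ✗.
  V = {[λ=ν], [ξ]}: π^{-1}(V) = {λ, ν, ξ} ∉ τ ✗.
  V = {[μ], [ξ]}: π^{-1}(V) = {μ, ξ} ∉ τ ✗.
  V = {[λ=ν], [μ], [ξ]}: π^{-1}(V) = {λ, μ, ν, ξ} ∉ τ ✗.
  V = {[ρ]}: π^{-1}(V) = {ρ} ∉ τ ✗.
  V = {[λ=ν], [ρ]}: π^{-1}(V) = {λ, ν, ρ} ∉ τ ✗.
  V = {[μ], [ρ]}: π^{-1}(V) = {μ, ρ} ∉ τ ✗.
  V = {[λ=ν], [μ], [ρ]}: π^{-1}(V) = {λ, μ, ν, ρ} ∉ τ ✗.
  V = {[ξ], [ρ]}: π^{-1}(V) = {ξ, ρ} ∉ τ ✗.
  V = {[λ=ν], [ξ], [ρ]}: π^{-1}(V) = {λ, ν, ξ, ρ} ∉ τ ✗.
  V = {[μ], [ξ], [ρ]}: π^{-1}(V) = {μ, ξ, ρ} ∉ τ ✗.
  V = {[λ=ν], [μ], [ξ], [ρ]}: π^{-1}(V) = {λ, μ, ν, ξ, ρ} ∈ τ ✓.
Open sets in the quotient: τ_Q = {{}, {[λ=ν], [μ], [ξ], [ρ]}} (2 elements).


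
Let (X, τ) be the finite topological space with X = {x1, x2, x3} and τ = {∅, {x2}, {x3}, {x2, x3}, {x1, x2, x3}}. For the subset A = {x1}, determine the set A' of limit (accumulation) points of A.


A' = ∅

For each x ∈ X, list the open sets U ∈ τ with x ∈ U, then check whether U ∩ (A ∖ {x}) ≠ ∅ for every such U.
  x = x1: open {x1, x2, x3} ∋ x has {x1, x2, x3} ∩ (A ∖ {x1}) = ∅, so x is NOT a limit point.
  x = x2: open {x2} ∋ x has {x2} ∩ (A ∖ {x2}) = ∅, so x is NOT a limit point.
  x = x3: open {x3} ∋ x has {x3} ∩ (A ∖ {x3}) = ∅, so x is NOT a limit point.
Collecting: A' = ∅.


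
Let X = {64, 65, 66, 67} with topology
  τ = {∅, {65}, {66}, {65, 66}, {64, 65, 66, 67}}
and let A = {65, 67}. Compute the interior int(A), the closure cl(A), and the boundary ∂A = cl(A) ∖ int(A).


int(A) = {65}, cl(A) = {64, 65, 67}, ∂A = {64, 67}.

Closed sets in (X, τ) are complements of opens:
  closed(X, τ) = {∅, {64, 67}, {64, 65, 67}, {64, 66, 67}, {64, 65, 66, 67}}.
int(A) = ⋃ {U ∈ τ : U ⊆ A}. Opens contained in A: ∅, {65}.
Taking the union of these: int(A) = {65}.
cl(A) = ⋂ {C closed : A ⊆ C}. Closed sets containing A: {64, 65, 67}, {64, 65, 66, 67}.
Intersecting these: cl(A) = {64, 65, 67}.
∂A = cl(A) ∖ int(A) = {64, 65, 67} ∖ {65} = {64, 67}.


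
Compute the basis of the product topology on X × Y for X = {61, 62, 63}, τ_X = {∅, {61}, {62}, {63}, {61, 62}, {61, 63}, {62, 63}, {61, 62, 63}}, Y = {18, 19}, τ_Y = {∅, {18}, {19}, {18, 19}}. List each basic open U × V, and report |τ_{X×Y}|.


Basis B = {∅ × ∅, {61} × {18}, {61} × {19}, {62} × {18}, {62} × {19}, {63} × {18}, {63} × {19}, {61} × {18, 19}, {61, 62} × {18}, {61, 63} × {18}, {61, 62} × {19}, {61, 63} × {19}, {62} × {18, 19}, {62, 63} × {18}, {62, 63} × {19}, {63} × {18, 19}, {61, 62, 63} × {18}, {61, 62, 63} × {19}, {61, 62} × {18, 19}, {61, 63} × {18, 19}, {62, 63} × {18, 19}, {61, 62, 63} × {18, 19}}; |τ_{X×Y}| = 64.

Enumerate products U × V with U ∈ τ_X, V ∈ τ_Y (deduplicated):
  ∅ × ∅ = {} (∅)
  {61} × {18} = {(61,18)}
  {61} × {19} = {(61,19)}
  {62} × {18} = {(62,18)}
  {62} × {19} = {(62,19)}
  {63} × {18} = {(63,18)}
  {63} × {19} = {(63,19)}
  {61} × {18, 19} = {(61,18), (61,19)}
  {61, 62} × {18} = {(61,18), (62,18)}
  {61, 63} × {18} = {(61,18), (63,18)}
  {61, 62} × {19} = {(61,19), (62,19)}
  {61, 63} × {19} = {(61,19), (63,19)}
  {62} × {18, 19} = {(62,18), (62,19)}
  {62, 63} × {18} = {(62,18), (63,18)}
  {62, 63} × {19} = {(62,19), (63,19)}
  {63} × {18, 19} = {(63,18), (63,19)}
  {61, 62, 63} × {18} = {(61,18), (62,18), (63,18)}
  {61, 62, 63} × {19} = {(61,19), (62,19), (63,19)}
  {61, 62} × {18, 19} = {(61,18), (61,19), (62,18), (62,19)}
  {61, 63} × {18, 19} = {(61,18), (61,19), (63,18), (63,19)}
  {62, 63} × {18, 19} = {(62,18), (62,19), (63,18), (63,19)}
  {61, 62, 63} × {18, 19} = {(61,18), (61,19), (62,18), (62,19), (63,18), (63,19)}
These 22 distinct sets form the basis B.
Close under arbitrary unions to get τ_{X×Y}; counting gives |τ_{X×Y}| = 64.


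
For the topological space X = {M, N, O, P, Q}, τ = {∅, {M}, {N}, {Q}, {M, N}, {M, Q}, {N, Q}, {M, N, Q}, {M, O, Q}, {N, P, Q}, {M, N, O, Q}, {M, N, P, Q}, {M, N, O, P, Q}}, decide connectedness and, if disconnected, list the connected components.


(X, τ) is connected.

Find clopen sets (U ∈ τ with X ∖ U ∈ τ):
  U = ∅, X ∖ U = {M, N, O, P, Q} — both open, so U is clopen.
  U = {M, N, O, P, Q}, X ∖ U = ∅ — both open, so U is clopen.
Only trivial clopens (∅ and X) exist, so (X, τ) is connected.
Compute connected components by grouping points that agree on all clopens:
  component: {M, N, O, P, Q}


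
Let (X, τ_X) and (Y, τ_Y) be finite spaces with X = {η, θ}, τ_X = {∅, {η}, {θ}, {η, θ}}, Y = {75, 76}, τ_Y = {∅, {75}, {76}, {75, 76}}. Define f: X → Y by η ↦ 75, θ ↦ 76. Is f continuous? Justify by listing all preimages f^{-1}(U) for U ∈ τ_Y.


f IS continuous.

Compute f^{-1}(U) for each U ∈ τ_Y:
  U = ∅: f^{-1}(U) = ∅ ∈ τ_X ✓.
  U = {75}: f^{-1}(U) = {η} ∈ τ_X ✓.
  U = {76}: f^{-1}(U) = {θ} ∈ τ_X ✓.
  U = {75, 76}: f^{-1}(U) = {η, θ} ∈ τ_X ✓.
Every preimage lies in τ_X, so f IS continuous.


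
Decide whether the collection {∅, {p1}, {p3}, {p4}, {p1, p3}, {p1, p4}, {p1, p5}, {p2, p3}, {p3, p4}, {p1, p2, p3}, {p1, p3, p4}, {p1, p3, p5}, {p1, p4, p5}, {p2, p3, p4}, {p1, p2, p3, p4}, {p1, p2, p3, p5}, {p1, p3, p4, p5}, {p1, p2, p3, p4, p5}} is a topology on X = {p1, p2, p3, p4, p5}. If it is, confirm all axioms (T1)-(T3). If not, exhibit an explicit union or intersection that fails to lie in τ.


τ IS a topology on X.

Axiom (T1): ∅ ∈ τ? Yes; X ∈ τ? Yes.
Axiom (T2/T3): check pairwise unions and intersections of members of τ.
All pairwise intersections and unions checked — each lies in τ. Therefore τ satisfies (T1), (T2), (T3): it IS a topology on X.


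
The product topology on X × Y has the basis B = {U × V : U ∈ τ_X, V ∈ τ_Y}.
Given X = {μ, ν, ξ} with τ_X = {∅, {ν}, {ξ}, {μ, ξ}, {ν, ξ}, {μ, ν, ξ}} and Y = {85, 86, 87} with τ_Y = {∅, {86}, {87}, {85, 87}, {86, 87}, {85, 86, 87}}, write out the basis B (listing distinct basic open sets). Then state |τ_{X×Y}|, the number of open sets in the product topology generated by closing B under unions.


Basis B = {∅ × ∅, {ν} × {86}, {ν} × {87}, {ξ} × {86}, {ξ} × {87}, {μ, ξ} × {86}, {μ, ξ} × {87}, {ν} × {85, 87}, {ν} × {86, 87}, {ν, ξ} × {86}, {ν, ξ} × {87}, {ξ} × {85, 87}, {ξ} × {86, 87}, {μ, ν, ξ} × {86}, {μ, ν, ξ} × {87}, {ν} × {85, 86, 87}, {ξ} × {85, 86, 87}, {μ, ξ} × {85, 87}, {μ, ξ} × {86, 87}, {ν, ξ} × {85, 87}, {ν, ξ} × {86, 87}, {μ, ξ} × {85, 86, 87}, {μ, ν, ξ} × {85, 87}, {μ, ν, ξ} × {86, 87}, {ν, ξ} × {85, 86, 87}, {μ, ν, ξ} × {85, 86, 87}}; |τ_{X×Y}| = 108.

Enumerate products U × V with U ∈ τ_X, V ∈ τ_Y (deduplicated):
  ∅ × ∅ = {} (∅)
  {ν} × {86} = {(ν,86)}
  {ν} × {87} = {(ν,87)}
  {ξ} × {86} = {(ξ,86)}
  {ξ} × {87} = {(ξ,87)}
  {μ, ξ} × {86} = {(μ,86), (ξ,86)}
  {μ, ξ} × {87} = {(μ,87), (ξ,87)}
  {ν} × {85, 87} = {(ν,85), (ν,87)}
  {ν} × {86, 87} = {(ν,86), (ν,87)}
  {ν, ξ} × {86} = {(ν,86), (ξ,86)}
  {ν, ξ} × {87} = {(ν,87), (ξ,87)}
  {ξ} × {85, 87} = {(ξ,85), (ξ,87)}
  {ξ} × {86, 87} = {(ξ,86), (ξ,87)}
  {μ, ν, ξ} × {86} = {(μ,86), (ν,86), (ξ,86)}
  {μ, ν, ξ} × {87} = {(μ,87), (ν,87), (ξ,87)}
  {ν} × {85, 86, 87} = {(ν,85), (ν,86), (ν,87)}
  {ξ} × {85, 86, 87} = {(ξ,85), (ξ,86), (ξ,87)}
  {μ, ξ} × {85, 87} = {(μ,85), (μ,87), (ξ,85), (ξ,87)}
  {μ, ξ} × {86, 87} = {(μ,86), (μ,87), (ξ,86), (ξ,87)}
  {ν, ξ} × {85, 87} = {(ν,85), (ν,87), (ξ,85), (ξ,87)}
  {ν, ξ} × {86, 87} = {(ν,86), (ν,87), (ξ,86), (ξ,87)}
  {μ, ξ} × {85, 86, 87} = {(μ,85), (μ,86), (μ,87), (ξ,85), (ξ,86), (ξ,87)}
  {μ, ν, ξ} × {85, 87} = {(μ,85), (μ,87), (ν,85), (ν,87), (ξ,85), (ξ,87)}
  {μ, ν, ξ} × {86, 87} = {(μ,86), (μ,87), (ν,86), (ν,87), (ξ,86), (ξ,87)}
  {ν, ξ} × {85, 86, 87} = {(ν,85), (ν,86), (ν,87), (ξ,85), (ξ,86), (ξ,87)}
  {μ, ν, ξ} × {85, 86, 87} = {(μ,85), (μ,86), (μ,87), (ν,85), (ν,86), (ν,87), (ξ,85), (ξ,86), (ξ,87)}
These 26 distinct sets form the basis B.
Close under arbitrary unions to get τ_{X×Y}; counting gives |τ_{X×Y}| = 108.


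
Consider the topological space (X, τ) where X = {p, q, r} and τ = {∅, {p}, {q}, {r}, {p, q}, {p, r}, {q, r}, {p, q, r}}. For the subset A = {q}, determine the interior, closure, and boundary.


int(A) = {q}, cl(A) = {q}, ∂A = ∅.

Closed sets in (X, τ) are complements of opens:
  closed(X, τ) = {∅, {p}, {q}, {r}, {p, q}, {p, r}, {q, r}, {p, q, r}}.
int(A) = ⋃ {U ∈ τ : U ⊆ A}. Opens contained in A: ∅, {q}.
Taking the union of these: int(A) = {q}.
cl(A) = ⋂ {C closed : A ⊆ C}. Closed sets containing A: {q}, {p, q}, {q, r}, {p, q, r}.
Intersecting these: cl(A) = {q}.
∂A = cl(A) ∖ int(A) = {q} ∖ {q} = ∅.


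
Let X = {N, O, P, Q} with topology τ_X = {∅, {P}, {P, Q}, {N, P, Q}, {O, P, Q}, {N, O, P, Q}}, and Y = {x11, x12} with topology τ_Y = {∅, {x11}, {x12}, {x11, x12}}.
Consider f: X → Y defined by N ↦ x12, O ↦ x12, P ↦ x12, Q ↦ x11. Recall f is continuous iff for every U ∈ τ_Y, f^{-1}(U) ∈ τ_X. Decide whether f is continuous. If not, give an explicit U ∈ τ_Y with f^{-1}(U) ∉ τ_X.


f is NOT continuous.

Compute f^{-1}(U) for each U ∈ τ_Y:
  U = ∅: f^{-1}(U) = ∅ ∈ τ_X ✓.
  U = {x11}: f^{-1}(U) = {Q} ∉ τ_X ✗.
  U = {x12}: f^{-1}(U) = {N, O, P} ∉ τ_X ✗.
  U = {x11, x12}: f^{-1}(U) = {N, O, P, Q} ∈ τ_X ✓.
Found U = {x11} with f^{-1}(U) = {Q} not in τ_X. Therefore f is NOT continuous.


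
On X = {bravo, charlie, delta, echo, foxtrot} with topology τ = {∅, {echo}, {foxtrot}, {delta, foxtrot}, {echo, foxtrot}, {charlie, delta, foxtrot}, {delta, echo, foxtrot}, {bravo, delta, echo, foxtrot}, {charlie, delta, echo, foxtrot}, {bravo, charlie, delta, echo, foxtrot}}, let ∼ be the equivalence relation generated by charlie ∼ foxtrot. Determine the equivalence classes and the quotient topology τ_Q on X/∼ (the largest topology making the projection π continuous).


X/∼ = {[bravo], [charlie=foxtrot], [delta], [echo]}; |τ_Q| = 5.

Equivalence classes: [bravo], [charlie=foxtrot], [delta], [echo].
Quotient map π: X → X/∼ sends bravo ↦ [bravo], charlie ↦ [charlie=foxtrot], delta ↦ [delta], echo ↦ [echo], foxtrot ↦ [charlie=foxtrot].
For each subset V ⊆ X/∼, compute π^{-1}(V) ⊆ X and check whether π^{-1}(V) ∈ τ. V is open in τ_Q iff π^{-1}(V) ∈ τ.
  V = {}: π^{-1}(V) = ∅ ∈ τ ✓.
  V = {[bravo]}: π^{-1}(V) = {bravo} ∉ τ ✗.
  V = {[charlie=foxtrot]}: π^{-1}(V) = {charlie, foxtrot} ∉ τ ✗.
  V = {[bravo], [charlie=foxtrot]}: π^{-1}(V) = {bravo, charlie, foxtrot} ∉ τ ✗.
  V = {[delta]}: π^{-1}(V) = {delta} ∉ τ ✗.
  V = {[bravo], [delta]}: π^{-1}(V) = {bravo, delta} ∉ τ ✗.
  V = {[charlie=foxtrot], [delta]}: π^{-1}(V) = {charlie, delta, foxtrot} ∈ τ ✓.
  V = {[bravo], [charlie=foxtrot], [delta]}: π^{-1}(V) = {bravo, charlie, delta, foxtrot} ∉ τ ✗.
  V = {[echo]}: π^{-1}(V) = {echo} ∈ τ ✓.
  V = {[bravo], [echo]}: π^{-1}(V) = {bravo, echo} ∉ τ ✗.
  V = {[charlie=foxtrot], [echo]}: π^{-1}(V) = {charlie, echo, foxtrot} ∉ τ ✗.
  V = {[bravo], [charlie=foxtrot], [echo]}: π^{-1}(V) = {bravo, charlie, echo, foxtrot} ∉ τ ✗.
  V = {[delta], [echo]}: π^{-1}(V) = {delta, echo} ∉ τ ✗.
  V = {[bravo], [delta], [echo]}: π^{-1}(V) = {bravo, delta, echo} ∉ τ ✗.
  V = {[charlie=foxtrot], [delta], [echo]}: π^{-1}(V) = {charlie, delta, echo, foxtrot} ∈ τ ✓.
  V = {[bravo], [charlie=foxtrot], [delta], [echo]}: π^{-1}(V) = {bravo, charlie, delta, echo, foxtrot} ∈ τ ✓.
Open sets in the quotient: τ_Q = {{}, {[charlie=foxtrot], [delta]}, {[echo]}, {[charlie=foxtrot], [delta], [echo]}, {[bravo], [charlie=foxtrot], [delta], [echo]}} (5 elements).


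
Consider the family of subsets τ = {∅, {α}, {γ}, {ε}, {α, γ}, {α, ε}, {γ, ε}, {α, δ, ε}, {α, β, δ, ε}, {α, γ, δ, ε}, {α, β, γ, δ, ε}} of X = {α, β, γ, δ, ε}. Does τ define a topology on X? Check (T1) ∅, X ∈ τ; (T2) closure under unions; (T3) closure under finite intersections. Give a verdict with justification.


τ is NOT a topology on X.

Axiom (T1): ∅ ∈ τ? Yes; X ∈ τ? Yes.
Axiom (T2/T3): check pairwise unions and intersections of members of τ.
Counterexample for (T2): {α} ∪ {γ, ε} = {α, γ, ε} ∉ τ. Therefore τ is NOT a topology.


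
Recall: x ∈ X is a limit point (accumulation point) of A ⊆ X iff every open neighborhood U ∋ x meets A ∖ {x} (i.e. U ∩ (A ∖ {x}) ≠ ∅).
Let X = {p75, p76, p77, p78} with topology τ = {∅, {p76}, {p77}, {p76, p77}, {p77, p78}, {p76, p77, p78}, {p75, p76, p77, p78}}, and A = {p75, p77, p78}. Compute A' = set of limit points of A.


A' = {p75, p78}

For each x ∈ X, list the open sets U ∈ τ with x ∈ U, then check whether U ∩ (A ∖ {x}) ≠ ∅ for every such U.
  x = p75: opens ∋ x are {p75, p76, p77, p78}; each meets A ∖ {p75}, so x IS a limit point.
  x = p76: open {p76} ∋ x has {p76} ∩ (A ∖ {p76}) = ∅, so x is NOT a limit point.
  x = p77: open {p77} ∋ x has {p77} ∩ (A ∖ {p77}) = ∅, so x is NOT a limit point.
  x = p78: opens ∋ x are {p77, p78}, {p76, p77, p78}, {p75, p76, p77, p78}; each meets A ∖ {p78}, so x IS a limit point.
Collecting: A' = {p75, p78}.


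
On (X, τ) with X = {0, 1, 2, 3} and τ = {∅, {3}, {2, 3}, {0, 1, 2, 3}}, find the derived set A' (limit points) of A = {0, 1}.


A' = {0, 1}

For each x ∈ X, list the open sets U ∈ τ with x ∈ U, then check whether U ∩ (A ∖ {x}) ≠ ∅ for every such U.
  x = 0: opens ∋ x are {0, 1, 2, 3}; each meets A ∖ {0}, so x IS a limit point.
  x = 1: opens ∋ x are {0, 1, 2, 3}; each meets A ∖ {1}, so x IS a limit point.
  x = 2: open {2, 3} ∋ x has {2, 3} ∩ (A ∖ {2}) = ∅, so x is NOT a limit point.
  x = 3: open {3} ∋ x has {3} ∩ (A ∖ {3}) = ∅, so x is NOT a limit point.
Collecting: A' = {0, 1}.


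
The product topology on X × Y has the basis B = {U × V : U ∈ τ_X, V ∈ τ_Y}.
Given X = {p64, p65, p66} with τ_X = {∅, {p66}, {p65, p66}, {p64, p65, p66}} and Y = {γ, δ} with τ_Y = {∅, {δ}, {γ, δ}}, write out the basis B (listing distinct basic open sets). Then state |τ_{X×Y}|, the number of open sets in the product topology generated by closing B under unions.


Basis B = {∅ × ∅, {p66} × {δ}, {p65, p66} × {δ}, {p66} × {γ, δ}, {p64, p65, p66} × {δ}, {p65, p66} × {γ, δ}, {p64, p65, p66} × {γ, δ}}; |τ_{X×Y}| = 10.

Enumerate products U × V with U ∈ τ_X, V ∈ τ_Y (deduplicated):
  ∅ × ∅ = {} (∅)
  {p66} × {δ} = {(p66,δ)}
  {p65, p66} × {δ} = {(p65,δ), (p66,δ)}
  {p66} × {γ, δ} = {(p66,γ), (p66,δ)}
  {p64, p65, p66} × {δ} = {(p64,δ), (p65,δ), (p66,δ)}
  {p65, p66} × {γ, δ} = {(p65,γ), (p65,δ), (p66,γ), (p66,δ)}
  {p64, p65, p66} × {γ, δ} = {(p64,γ), (p64,δ), (p65,γ), (p65,δ), (p66,γ), (p66,δ)}
These 7 distinct sets form the basis B.
Close under arbitrary unions to get τ_{X×Y}; counting gives |τ_{X×Y}| = 10.


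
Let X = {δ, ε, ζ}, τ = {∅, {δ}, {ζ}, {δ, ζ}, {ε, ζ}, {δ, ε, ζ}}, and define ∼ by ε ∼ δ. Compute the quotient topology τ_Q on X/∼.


X/∼ = {[δ=ε], [ζ]}; |τ_Q| = 3.

Equivalence classes: [δ=ε], [ζ].
Quotient map π: X → X/∼ sends δ ↦ [δ=ε], ε ↦ [δ=ε], ζ ↦ [ζ].
For each subset V ⊆ X/∼, compute π^{-1}(V) ⊆ X and check whether π^{-1}(V) ∈ τ. V is open in τ_Q iff π^{-1}(V) ∈ τ.
  V = {}: π^{-1}(V) = ∅ ∈ τ ✓.
  V = {[δ=ε]}: π^{-1}(V) = {δ, ε} ∉ τ ✗.
  V = {[ζ]}: π^{-1}(V) = {ζ} ∈ τ ✓.
  V = {[δ=ε], [ζ]}: π^{-1}(V) = {δ, ε, ζ} ∈ τ ✓.
Open sets in the quotient: τ_Q = {{}, {[ζ]}, {[δ=ε], [ζ]}} (3 elements).


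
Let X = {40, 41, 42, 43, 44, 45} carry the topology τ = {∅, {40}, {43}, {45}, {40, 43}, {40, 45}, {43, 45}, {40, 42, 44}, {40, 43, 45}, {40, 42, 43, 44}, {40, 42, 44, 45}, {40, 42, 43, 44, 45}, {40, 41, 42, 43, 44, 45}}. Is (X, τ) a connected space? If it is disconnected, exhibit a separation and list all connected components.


(X, τ) is connected.

Find clopen sets (U ∈ τ with X ∖ U ∈ τ):
  U = ∅, X ∖ U = {40, 41, 42, 43, 44, 45} — both open, so U is clopen.
  U = {40, 41, 42, 43, 44, 45}, X ∖ U = ∅ — both open, so U is clopen.
Only trivial clopens (∅ and X) exist, so (X, τ) is connected.
Compute connected components by grouping points that agree on all clopens:
  component: {40, 41, 42, 43, 44, 45}


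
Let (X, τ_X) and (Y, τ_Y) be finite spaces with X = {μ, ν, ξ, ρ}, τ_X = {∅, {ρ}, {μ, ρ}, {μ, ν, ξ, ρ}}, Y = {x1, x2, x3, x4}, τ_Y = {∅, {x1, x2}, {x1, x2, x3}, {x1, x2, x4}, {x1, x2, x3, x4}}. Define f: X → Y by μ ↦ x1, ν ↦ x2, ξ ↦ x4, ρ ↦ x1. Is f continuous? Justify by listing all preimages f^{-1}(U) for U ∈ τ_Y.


f is NOT continuous.

Compute f^{-1}(U) for each U ∈ τ_Y:
  U = ∅: f^{-1}(U) = ∅ ∈ τ_X ✓.
  U = {x1, x2}: f^{-1}(U) = {μ, ν, ρ} ∉ τ_X ✗.
  U = {x1, x2, x3}: f^{-1}(U) = {μ, ν, ρ} ∉ τ_X ✗.
  U = {x1, x2, x4}: f^{-1}(U) = {μ, ν, ξ, ρ} ∈ τ_X ✓.
  U = {x1, x2, x3, x4}: f^{-1}(U) = {μ, ν, ξ, ρ} ∈ τ_X ✓.
Found U = {x1, x2} with f^{-1}(U) = {μ, ν, ρ} not in τ_X. Therefore f is NOT continuous.


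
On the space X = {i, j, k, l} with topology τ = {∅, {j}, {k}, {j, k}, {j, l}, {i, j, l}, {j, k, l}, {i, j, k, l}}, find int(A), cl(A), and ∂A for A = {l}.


int(A) = ∅, cl(A) = {i, l}, ∂A = {i, l}.

Closed sets in (X, τ) are complements of opens:
  closed(X, τ) = {∅, {i}, {k}, {i, k}, {i, l}, {i, j, l}, {i, k, l}, {i, j, k, l}}.
int(A) = ⋃ {U ∈ τ : U ⊆ A}. Opens contained in A: ∅.
Taking the union of these: int(A) = ∅.
cl(A) = ⋂ {C closed : A ⊆ C}. Closed sets containing A: {i, l}, {i, j, l}, {i, k, l}, {i, j, k, l}.
Intersecting these: cl(A) = {i, l}.
∂A = cl(A) ∖ int(A) = {i, l} ∖ ∅ = {i, l}.


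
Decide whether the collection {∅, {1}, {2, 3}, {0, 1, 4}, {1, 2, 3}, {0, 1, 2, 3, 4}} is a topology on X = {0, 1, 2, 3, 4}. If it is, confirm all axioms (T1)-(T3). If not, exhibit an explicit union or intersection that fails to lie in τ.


τ IS a topology on X.

Axiom (T1): ∅ ∈ τ? Yes; X ∈ τ? Yes.
Axiom (T2/T3): check pairwise unions and intersections of members of τ.
All pairwise intersections and unions checked — each lies in τ. Therefore τ satisfies (T1), (T2), (T3): it IS a topology on X.


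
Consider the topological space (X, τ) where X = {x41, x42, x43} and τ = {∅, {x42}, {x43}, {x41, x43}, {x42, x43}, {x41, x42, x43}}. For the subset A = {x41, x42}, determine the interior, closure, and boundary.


int(A) = {x42}, cl(A) = {x41, x42}, ∂A = {x41}.

Closed sets in (X, τ) are complements of opens:
  closed(X, τ) = {∅, {x41}, {x42}, {x41, x42}, {x41, x43}, {x41, x42, x43}}.
int(A) = ⋃ {U ∈ τ : U ⊆ A}. Opens contained in A: ∅, {x42}.
Taking the union of these: int(A) = {x42}.
cl(A) = ⋂ {C closed : A ⊆ C}. Closed sets containing A: {x41, x42}, {x41, x42, x43}.
Intersecting these: cl(A) = {x41, x42}.
∂A = cl(A) ∖ int(A) = {x41, x42} ∖ {x42} = {x41}.


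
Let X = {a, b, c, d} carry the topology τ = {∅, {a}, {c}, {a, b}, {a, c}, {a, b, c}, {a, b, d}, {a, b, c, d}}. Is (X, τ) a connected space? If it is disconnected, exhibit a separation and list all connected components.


(X, τ) is disconnected; components = [{c}, {a, b, d}].

Find clopen sets (U ∈ τ with X ∖ U ∈ τ):
  U = ∅, X ∖ U = {a, b, c, d} — both open, so U is clopen.
  U = {c}, X ∖ U = {a, b, d} — both open, so U is clopen.
  U = {a, b, d}, X ∖ U = {c} — both open, so U is clopen.
  U = {a, b, c, d}, X ∖ U = ∅ — both open, so U is clopen.
Nontrivial clopen(s) exist: e.g. {c}. So (X, τ) is disconnected.
Compute connected components by grouping points that agree on all clopens:
  component: {c}
  component: {a, b, d}


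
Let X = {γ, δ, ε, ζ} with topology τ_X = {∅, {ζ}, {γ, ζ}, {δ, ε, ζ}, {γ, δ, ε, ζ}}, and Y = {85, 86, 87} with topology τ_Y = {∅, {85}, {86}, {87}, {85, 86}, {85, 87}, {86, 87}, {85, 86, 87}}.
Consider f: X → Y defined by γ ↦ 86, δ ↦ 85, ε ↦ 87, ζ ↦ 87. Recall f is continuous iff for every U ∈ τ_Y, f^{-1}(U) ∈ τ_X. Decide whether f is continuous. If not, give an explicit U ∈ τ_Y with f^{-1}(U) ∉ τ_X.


f is NOT continuous.

Compute f^{-1}(U) for each U ∈ τ_Y:
  U = ∅: f^{-1}(U) = ∅ ∈ τ_X ✓.
  U = {85}: f^{-1}(U) = {δ} ∉ τ_X ✗.
  U = {86}: f^{-1}(U) = {γ} ∉ τ_X ✗.
  U = {87}: f^{-1}(U) = {ε, ζ} ∉ τ_X ✗.
  U = {85, 86}: f^{-1}(U) = {γ, δ} ∉ τ_X ✗.
  U = {85, 87}: f^{-1}(U) = {δ, ε, ζ} ∈ τ_X ✓.
  U = {86, 87}: f^{-1}(U) = {γ, ε, ζ} ∉ τ_X ✗.
  U = {85, 86, 87}: f^{-1}(U) = {γ, δ, ε, ζ} ∈ τ_X ✓.
Found U = {85} with f^{-1}(U) = {δ} not in τ_X. Therefore f is NOT continuous.


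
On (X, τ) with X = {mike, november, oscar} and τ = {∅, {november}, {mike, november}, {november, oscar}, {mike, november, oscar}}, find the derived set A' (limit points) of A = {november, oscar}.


A' = {mike, oscar}

For each x ∈ X, list the open sets U ∈ τ with x ∈ U, then check whether U ∩ (A ∖ {x}) ≠ ∅ for every such U.
  x = mike: opens ∋ x are {mike, november}, {mike, november, oscar}; each meets A ∖ {mike}, so x IS a limit point.
  x = november: open {november} ∋ x has {november} ∩ (A ∖ {november}) = ∅, so x is NOT a limit point.
  x = oscar: opens ∋ x are {november, oscar}, {mike, november, oscar}; each meets A ∖ {oscar}, so x IS a limit point.
Collecting: A' = {mike, oscar}.


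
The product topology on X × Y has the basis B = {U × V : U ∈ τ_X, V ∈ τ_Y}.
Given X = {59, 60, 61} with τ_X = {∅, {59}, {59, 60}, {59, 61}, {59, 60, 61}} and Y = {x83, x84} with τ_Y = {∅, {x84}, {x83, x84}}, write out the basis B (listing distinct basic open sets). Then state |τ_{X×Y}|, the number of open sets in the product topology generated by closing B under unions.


Basis B = {∅ × ∅, {59} × {x84}, {59} × {x83, x84}, {59, 60} × {x84}, {59, 61} × {x84}, {59, 60, 61} × {x84}, {59, 60} × {x83, x84}, {59, 61} × {x83, x84}, {59, 60, 61} × {x83, x84}}; |τ_{X×Y}| = 14.

Enumerate products U × V with U ∈ τ_X, V ∈ τ_Y (deduplicated):
  ∅ × ∅ = {} (∅)
  {59} × {x84} = {(59,x84)}
  {59} × {x83, x84} = {(59,x83), (59,x84)}
  {59, 60} × {x84} = {(59,x84), (60,x84)}
  {59, 61} × {x84} = {(59,x84), (61,x84)}
  {59, 60, 61} × {x84} = {(59,x84), (60,x84), (61,x84)}
  {59, 60} × {x83, x84} = {(59,x83), (59,x84), (60,x83), (60,x84)}
  {59, 61} × {x83, x84} = {(59,x83), (59,x84), (61,x83), (61,x84)}
  {59, 60, 61} × {x83, x84} = {(59,x83), (59,x84), (60,x83), (60,x84), (61,x83), (61,x84)}
These 9 distinct sets form the basis B.
Close under arbitrary unions to get τ_{X×Y}; counting gives |τ_{X×Y}| = 14.


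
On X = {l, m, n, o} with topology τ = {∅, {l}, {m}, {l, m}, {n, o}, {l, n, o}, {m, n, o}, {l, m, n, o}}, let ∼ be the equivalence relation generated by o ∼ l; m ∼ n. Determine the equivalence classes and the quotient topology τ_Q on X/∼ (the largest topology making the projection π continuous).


X/∼ = {[l=o], [m=n]}; |τ_Q| = 2.

Equivalence classes: [l=o], [m=n].
Quotient map π: X → X/∼ sends l ↦ [l=o], m ↦ [m=n], n ↦ [m=n], o ↦ [l=o].
For each subset V ⊆ X/∼, compute π^{-1}(V) ⊆ X and check whether π^{-1}(V) ∈ τ. V is open in τ_Q iff π^{-1}(V) ∈ τ.
  V = {}: π^{-1}(V) = ∅ ∈ τ ✓.
  V = {[l=o]}: π^{-1}(V) = {l, o} ∉ τ ✗.
  V = {[m=n]}: π^{-1}(V) = {m, n} ∉ τ ✗.
  V = {[l=o], [m=n]}: π^{-1}(V) = {l, m, n, o} ∈ τ ✓.
Open sets in the quotient: τ_Q = {{}, {[l=o], [m=n]}} (2 elements).


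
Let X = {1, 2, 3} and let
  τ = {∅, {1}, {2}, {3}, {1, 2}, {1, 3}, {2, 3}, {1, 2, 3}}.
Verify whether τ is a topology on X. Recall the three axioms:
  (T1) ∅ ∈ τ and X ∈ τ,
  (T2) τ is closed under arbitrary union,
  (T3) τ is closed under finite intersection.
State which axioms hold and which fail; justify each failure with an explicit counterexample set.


τ IS a topology on X.

Axiom (T1): ∅ ∈ τ? Yes; X ∈ τ? Yes.
Axiom (T2/T3): check pairwise unions and intersections of members of τ.
All pairwise intersections and unions checked — each lies in τ. Therefore τ satisfies (T1), (T2), (T3): it IS a topology on X.


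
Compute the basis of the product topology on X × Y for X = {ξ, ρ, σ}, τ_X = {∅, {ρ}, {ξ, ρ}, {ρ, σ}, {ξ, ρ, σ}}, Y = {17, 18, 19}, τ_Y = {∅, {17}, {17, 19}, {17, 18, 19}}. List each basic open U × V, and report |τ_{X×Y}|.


Basis B = {∅ × ∅, {ρ} × {17}, {ξ, ρ} × {17}, {ρ} × {17, 19}, {ρ, σ} × {17}, {ξ, ρ, σ} × {17}, {ρ} × {17, 18, 19}, {ξ, ρ} × {17, 19}, {ρ, σ} × {17, 19}, {ξ, ρ} × {17, 18, 19}, {ξ, ρ, σ} × {17, 19}, {ρ, σ} × {17, 18, 19}, {ξ, ρ, σ} × {17, 18, 19}}; |τ_{X×Y}| = 30.

Enumerate products U × V with U ∈ τ_X, V ∈ τ_Y (deduplicated):
  ∅ × ∅ = {} (∅)
  {ρ} × {17} = {(ρ,17)}
  {ξ, ρ} × {17} = {(ξ,17), (ρ,17)}
  {ρ} × {17, 19} = {(ρ,17), (ρ,19)}
  {ρ, σ} × {17} = {(ρ,17), (σ,17)}
  {ξ, ρ, σ} × {17} = {(ξ,17), (ρ,17), (σ,17)}
  {ρ} × {17, 18, 19} = {(ρ,17), (ρ,18), (ρ,19)}
  {ξ, ρ} × {17, 19} = {(ξ,17), (ξ,19), (ρ,17), (ρ,19)}
  {ρ, σ} × {17, 19} = {(ρ,17), (ρ,19), (σ,17), (σ,19)}
  {ξ, ρ} × {17, 18, 19} = {(ξ,17), (ξ,18), (ξ,19), (ρ,17), (ρ,18), (ρ,19)}
  {ξ, ρ, σ} × {17, 19} = {(ξ,17), (ξ,19), (ρ,17), (ρ,19), (σ,17), (σ,19)}
  {ρ, σ} × {17, 18, 19} = {(ρ,17), (ρ,18), (ρ,19), (σ,17), (σ,18), (σ,19)}
  {ξ, ρ, σ} × {17, 18, 19} = {(ξ,17), (ξ,18), (ξ,19), (ρ,17), (ρ,18), (ρ,19), (σ,17), (σ,18), (σ,19)}
These 13 distinct sets form the basis B.
Close under arbitrary unions to get τ_{X×Y}; counting gives |τ_{X×Y}| = 30.


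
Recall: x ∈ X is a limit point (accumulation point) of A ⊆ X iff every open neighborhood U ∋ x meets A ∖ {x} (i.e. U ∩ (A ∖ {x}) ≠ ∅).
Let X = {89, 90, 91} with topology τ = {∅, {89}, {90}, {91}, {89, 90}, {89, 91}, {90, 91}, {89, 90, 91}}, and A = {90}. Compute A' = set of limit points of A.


A' = ∅

For each x ∈ X, list the open sets U ∈ τ with x ∈ U, then check whether U ∩ (A ∖ {x}) ≠ ∅ for every such U.
  x = 89: open {89} ∋ x has {89} ∩ (A ∖ {89}) = ∅, so x is NOT a limit point.
  x = 90: open {90} ∋ x has {90} ∩ (A ∖ {90}) = ∅, so x is NOT a limit point.
  x = 91: open {91} ∋ x has {91} ∩ (A ∖ {91}) = ∅, so x is NOT a limit point.
Collecting: A' = ∅.


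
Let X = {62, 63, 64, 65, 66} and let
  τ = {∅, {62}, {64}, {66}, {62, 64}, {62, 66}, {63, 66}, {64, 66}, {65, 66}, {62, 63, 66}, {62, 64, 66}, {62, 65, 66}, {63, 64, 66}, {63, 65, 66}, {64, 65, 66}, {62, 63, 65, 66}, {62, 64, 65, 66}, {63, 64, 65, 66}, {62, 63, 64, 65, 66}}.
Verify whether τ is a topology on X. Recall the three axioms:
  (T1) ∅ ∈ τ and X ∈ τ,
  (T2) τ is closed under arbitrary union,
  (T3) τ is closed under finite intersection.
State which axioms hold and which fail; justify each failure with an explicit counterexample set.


τ is NOT a topology on X.

Axiom (T1): ∅ ∈ τ? Yes; X ∈ τ? Yes.
Axiom (T2/T3): check pairwise unions and intersections of members of τ.
Counterexample for (T2): {62} ∪ {63, 64, 66} = {62, 63, 64, 66} ∉ τ. Therefore τ is NOT a topology.


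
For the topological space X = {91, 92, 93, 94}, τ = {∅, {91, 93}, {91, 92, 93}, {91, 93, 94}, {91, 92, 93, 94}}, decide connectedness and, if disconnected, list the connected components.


(X, τ) is connected.

Find clopen sets (U ∈ τ with X ∖ U ∈ τ):
  U = ∅, X ∖ U = {91, 92, 93, 94} — both open, so U is clopen.
  U = {91, 92, 93, 94}, X ∖ U = ∅ — both open, so U is clopen.
Only trivial clopens (∅ and X) exist, so (X, τ) is connected.
Compute connected components by grouping points that agree on all clopens:
  component: {91, 92, 93, 94}


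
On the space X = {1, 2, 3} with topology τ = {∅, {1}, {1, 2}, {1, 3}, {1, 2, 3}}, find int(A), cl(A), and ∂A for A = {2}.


int(A) = ∅, cl(A) = {2}, ∂A = {2}.

Closed sets in (X, τ) are complements of opens:
  closed(X, τ) = {∅, {2}, {3}, {2, 3}, {1, 2, 3}}.
int(A) = ⋃ {U ∈ τ : U ⊆ A}. Opens contained in A: ∅.
Taking the union of these: int(A) = ∅.
cl(A) = ⋂ {C closed : A ⊆ C}. Closed sets containing A: {2}, {2, 3}, {1, 2, 3}.
Intersecting these: cl(A) = {2}.
∂A = cl(A) ∖ int(A) = {2} ∖ ∅ = {2}.


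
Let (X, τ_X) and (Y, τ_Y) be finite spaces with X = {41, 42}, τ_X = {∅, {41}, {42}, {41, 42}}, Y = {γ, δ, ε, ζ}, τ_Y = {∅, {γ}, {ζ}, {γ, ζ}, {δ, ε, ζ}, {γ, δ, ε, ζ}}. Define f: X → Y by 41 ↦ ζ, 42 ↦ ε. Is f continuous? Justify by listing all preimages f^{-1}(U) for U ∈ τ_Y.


f IS continuous.

Compute f^{-1}(U) for each U ∈ τ_Y:
  U = ∅: f^{-1}(U) = ∅ ∈ τ_X ✓.
  U = {γ}: f^{-1}(U) = ∅ ∈ τ_X ✓.
  U = {ζ}: f^{-1}(U) = {41} ∈ τ_X ✓.
  U = {γ, ζ}: f^{-1}(U) = {41} ∈ τ_X ✓.
  U = {δ, ε, ζ}: f^{-1}(U) = {41, 42} ∈ τ_X ✓.
  U = {γ, δ, ε, ζ}: f^{-1}(U) = {41, 42} ∈ τ_X ✓.
Every preimage lies in τ_X, so f IS continuous.


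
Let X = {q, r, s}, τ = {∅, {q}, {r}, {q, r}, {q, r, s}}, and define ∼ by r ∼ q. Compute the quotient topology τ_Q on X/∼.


X/∼ = {[q=r], [s]}; |τ_Q| = 3.

Equivalence classes: [q=r], [s].
Quotient map π: X → X/∼ sends q ↦ [q=r], r ↦ [q=r], s ↦ [s].
For each subset V ⊆ X/∼, compute π^{-1}(V) ⊆ X and check whether π^{-1}(V) ∈ τ. V is open in τ_Q iff π^{-1}(V) ∈ τ.
  V = {}: π^{-1}(V) = ∅ ∈ τ ✓.
  V = {[q=r]}: π^{-1}(V) = {q, r} ∈ τ ✓.
  V = {[s]}: π^{-1}(V) = {s} ∉ τ ✗.
  V = {[q=r], [s]}: π^{-1}(V) = {q, r, s} ∈ τ ✓.
Open sets in the quotient: τ_Q = {{}, {[q=r]}, {[q=r], [s]}} (3 elements).


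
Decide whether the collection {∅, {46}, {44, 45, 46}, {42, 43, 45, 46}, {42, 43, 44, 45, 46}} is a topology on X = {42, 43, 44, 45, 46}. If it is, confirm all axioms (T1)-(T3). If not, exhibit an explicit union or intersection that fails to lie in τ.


τ is NOT a topology on X.

Axiom (T1): ∅ ∈ τ? Yes; X ∈ τ? Yes.
Axiom (T2/T3): check pairwise unions and intersections of members of τ.
Counterexample for (T3): {44, 45, 46} ∩ {42, 43, 45, 46} = {45, 46} ∉ τ. Therefore τ is NOT a topology.


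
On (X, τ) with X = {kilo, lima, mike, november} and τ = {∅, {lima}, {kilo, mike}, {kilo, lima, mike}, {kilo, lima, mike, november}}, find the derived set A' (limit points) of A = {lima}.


A' = {november}

For each x ∈ X, list the open sets U ∈ τ with x ∈ U, then check whether U ∩ (A ∖ {x}) ≠ ∅ for every such U.
  x = kilo: open {kilo, mike} ∋ x has {kilo, mike} ∩ (A ∖ {kilo}) = ∅, so x is NOT a limit point.
  x = lima: open {lima} ∋ x has {lima} ∩ (A ∖ {lima}) = ∅, so x is NOT a limit point.
  x = mike: open {kilo, mike} ∋ x has {kilo, mike} ∩ (A ∖ {mike}) = ∅, so x is NOT a limit point.
  x = november: opens ∋ x are {kilo, lima, mike, november}; each meets A ∖ {november}, so x IS a limit point.
Collecting: A' = {november}.


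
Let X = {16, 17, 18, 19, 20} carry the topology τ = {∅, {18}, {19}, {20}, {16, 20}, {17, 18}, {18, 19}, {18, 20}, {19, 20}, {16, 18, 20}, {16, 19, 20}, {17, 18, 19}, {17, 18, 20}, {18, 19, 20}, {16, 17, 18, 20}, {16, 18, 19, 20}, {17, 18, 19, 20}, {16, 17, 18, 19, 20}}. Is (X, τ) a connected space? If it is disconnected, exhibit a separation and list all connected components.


(X, τ) is disconnected; components = [{19}, {16, 20}, {17, 18}].

Find clopen sets (U ∈ τ with X ∖ U ∈ τ):
  U = ∅, X ∖ U = {16, 17, 18, 19, 20} — both open, so U is clopen.
  U = {19}, X ∖ U = {16, 17, 18, 20} — both open, so U is clopen.
  U = {16, 20}, X ∖ U = {17, 18, 19} — both open, so U is clopen.
  U = {17, 18}, X ∖ U = {16, 19, 20} — both open, so U is clopen.
  U = {16, 19, 20}, X ∖ U = {17, 18} — both open, so U is clopen.
  U = {17, 18, 19}, X ∖ U = {16, 20} — both open, so U is clopen.
  U = {16, 17, 18, 20}, X ∖ U = {19} — both open, so U is clopen.
  U = {16, 17, 18, 19, 20}, X ∖ U = ∅ — both open, so U is clopen.
Nontrivial clopen(s) exist: e.g. {16, 19, 20}. So (X, τ) is disconnected.
Compute connected components by grouping points that agree on all clopens:
  component: {19}
  component: {16, 20}
  component: {17, 18}


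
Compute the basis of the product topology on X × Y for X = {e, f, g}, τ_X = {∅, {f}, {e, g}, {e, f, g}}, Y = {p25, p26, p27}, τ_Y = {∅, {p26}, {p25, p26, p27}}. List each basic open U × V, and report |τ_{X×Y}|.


Basis B = {∅ × ∅, {f} × {p26}, {e, g} × {p26}, {e, f, g} × {p26}, {f} × {p25, p26, p27}, {e, g} × {p25, p26, p27}, {e, f, g} × {p25, p26, p27}}; |τ_{X×Y}| = 9.

Enumerate products U × V with U ∈ τ_X, V ∈ τ_Y (deduplicated):
  ∅ × ∅ = {} (∅)
  {f} × {p26} = {(f,p26)}
  {e, g} × {p26} = {(e,p26), (g,p26)}
  {e, f, g} × {p26} = {(e,p26), (f,p26), (g,p26)}
  {f} × {p25, p26, p27} = {(f,p25), (f,p26), (f,p27)}
  {e, g} × {p25, p26, p27} = {(e,p25), (e,p26), (e,p27), (g,p25), (g,p26), (g,p27)}
  {e, f, g} × {p25, p26, p27} = {(e,p25), (e,p26), (e,p27), (f,p25), (f,p26), (f,p27), (g,p25), (g,p26), (g,p27)}
These 7 distinct sets form the basis B.
Close under arbitrary unions to get τ_{X×Y}; counting gives |τ_{X×Y}| = 9.


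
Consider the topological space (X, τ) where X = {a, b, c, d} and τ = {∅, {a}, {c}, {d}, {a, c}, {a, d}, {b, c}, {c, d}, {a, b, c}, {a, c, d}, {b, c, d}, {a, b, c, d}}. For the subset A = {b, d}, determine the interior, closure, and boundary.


int(A) = {d}, cl(A) = {b, d}, ∂A = {b}.

Closed sets in (X, τ) are complements of opens:
  closed(X, τ) = {∅, {a}, {b}, {d}, {a, b}, {a, d}, {b, c}, {b, d}, {a, b, c}, {a, b, d}, {b, c, d}, {a, b, c, d}}.
int(A) = ⋃ {U ∈ τ : U ⊆ A}. Opens contained in A: ∅, {d}.
Taking the union of these: int(A) = {d}.
cl(A) = ⋂ {C closed : A ⊆ C}. Closed sets containing A: {b, d}, {a, b, d}, {b, c, d}, {a, b, c, d}.
Intersecting these: cl(A) = {b, d}.
∂A = cl(A) ∖ int(A) = {b, d} ∖ {d} = {b}.


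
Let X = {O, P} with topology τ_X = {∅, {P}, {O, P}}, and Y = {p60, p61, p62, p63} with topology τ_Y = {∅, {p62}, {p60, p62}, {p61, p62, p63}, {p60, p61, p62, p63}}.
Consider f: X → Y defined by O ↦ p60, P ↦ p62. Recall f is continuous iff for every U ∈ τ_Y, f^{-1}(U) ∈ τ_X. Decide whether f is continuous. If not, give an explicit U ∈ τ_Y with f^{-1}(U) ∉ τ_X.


f IS continuous.

Compute f^{-1}(U) for each U ∈ τ_Y:
  U = ∅: f^{-1}(U) = ∅ ∈ τ_X ✓.
  U = {p62}: f^{-1}(U) = {P} ∈ τ_X ✓.
  U = {p60, p62}: f^{-1}(U) = {O, P} ∈ τ_X ✓.
  U = {p61, p62, p63}: f^{-1}(U) = {P} ∈ τ_X ✓.
  U = {p60, p61, p62, p63}: f^{-1}(U) = {O, P} ∈ τ_X ✓.
Every preimage lies in τ_X, so f IS continuous.


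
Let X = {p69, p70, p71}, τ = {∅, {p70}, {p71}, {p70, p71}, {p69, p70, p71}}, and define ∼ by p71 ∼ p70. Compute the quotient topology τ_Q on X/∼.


X/∼ = {[p69], [p70=p71]}; |τ_Q| = 3.

Equivalence classes: [p69], [p70=p71].
Quotient map π: X → X/∼ sends p69 ↦ [p69], p70 ↦ [p70=p71], p71 ↦ [p70=p71].
For each subset V ⊆ X/∼, compute π^{-1}(V) ⊆ X and check whether π^{-1}(V) ∈ τ. V is open in τ_Q iff π^{-1}(V) ∈ τ.
  V = {}: π^{-1}(V) = ∅ ∈ τ ✓.
  V = {[p69]}: π^{-1}(V) = {p69} ∉ τ ✗.
  V = {[p70=p71]}: π^{-1}(V) = {p70, p71} ∈ τ ✓.
  V = {[p69], [p70=p71]}: π^{-1}(V) = {p69, p70, p71} ∈ τ ✓.
Open sets in the quotient: τ_Q = {{}, {[p70=p71]}, {[p69], [p70=p71]}} (3 elements).


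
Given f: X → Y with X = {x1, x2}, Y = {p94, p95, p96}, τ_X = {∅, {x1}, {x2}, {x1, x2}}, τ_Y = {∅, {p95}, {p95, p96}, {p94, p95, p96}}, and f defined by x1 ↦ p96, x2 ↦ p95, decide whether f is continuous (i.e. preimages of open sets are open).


f IS continuous.

Compute f^{-1}(U) for each U ∈ τ_Y:
  U = ∅: f^{-1}(U) = ∅ ∈ τ_X ✓.
  U = {p95}: f^{-1}(U) = {x2} ∈ τ_X ✓.
  U = {p95, p96}: f^{-1}(U) = {x1, x2} ∈ τ_X ✓.
  U = {p94, p95, p96}: f^{-1}(U) = {x1, x2} ∈ τ_X ✓.
Every preimage lies in τ_X, so f IS continuous.


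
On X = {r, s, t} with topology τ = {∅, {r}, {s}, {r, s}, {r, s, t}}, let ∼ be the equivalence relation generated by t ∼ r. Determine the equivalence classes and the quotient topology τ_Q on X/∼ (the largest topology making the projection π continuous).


X/∼ = {[r=t], [s]}; |τ_Q| = 3.

Equivalence classes: [r=t], [s].
Quotient map π: X → X/∼ sends r ↦ [r=t], s ↦ [s], t ↦ [r=t].
For each subset V ⊆ X/∼, compute π^{-1}(V) ⊆ X and check whether π^{-1}(V) ∈ τ. V is open in τ_Q iff π^{-1}(V) ∈ τ.
  V = {}: π^{-1}(V) = ∅ ∈ τ ✓.
  V = {[r=t]}: π^{-1}(V) = {r, t} ∉ τ ✗.
  V = {[s]}: π^{-1}(V) = {s} ∈ τ ✓.
  V = {[r=t], [s]}: π^{-1}(V) = {r, s, t} ∈ τ ✓.
Open sets in the quotient: τ_Q = {{}, {[s]}, {[r=t], [s]}} (3 elements).


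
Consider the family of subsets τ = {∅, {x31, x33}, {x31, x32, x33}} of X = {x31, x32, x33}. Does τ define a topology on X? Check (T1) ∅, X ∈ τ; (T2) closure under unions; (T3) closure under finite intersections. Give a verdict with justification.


τ IS a topology on X.

Axiom (T1): ∅ ∈ τ? Yes; X ∈ τ? Yes.
Axiom (T2/T3): check pairwise unions and intersections of members of τ.
All pairwise intersections and unions checked — each lies in τ. Therefore τ satisfies (T1), (T2), (T3): it IS a topology on X.
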